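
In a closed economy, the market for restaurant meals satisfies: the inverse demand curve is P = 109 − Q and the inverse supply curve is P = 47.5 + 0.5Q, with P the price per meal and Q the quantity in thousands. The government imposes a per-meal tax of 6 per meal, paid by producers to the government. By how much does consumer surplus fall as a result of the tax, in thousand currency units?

Consumer surplus falls by 156 thousand.

Inverting to Q(P) form: Qd = 109 − P; Qs = 2P − 95.
Before the tax: set 109 − P = 2P − 95 → P* = 68, Q* = 41.
With the tax collected from producers, supply shifts: Qs = 2(P − 6) − 95.
New equilibrium: buyers pay 72, producers receive 66, Q = 37. (Wedge: Pb − Ps = 6.)
ΔCS is the trapezoid between Q = 37 and Q = 41 of height 4: ½ · (41 + 37) · 4 = 156.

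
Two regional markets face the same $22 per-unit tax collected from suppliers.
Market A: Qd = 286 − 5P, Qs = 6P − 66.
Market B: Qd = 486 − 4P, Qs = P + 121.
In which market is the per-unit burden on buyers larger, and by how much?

Market A, by $7.6.

Market A: pre-tax P* = $32, Q* = 126; post-tax Q = 66; per-unit burden on buyers = $12.
Market B: pre-tax P* = $73, Q* = 194; post-tax Q = 176.4; per-unit burden on buyers = $4.4.
Difference: $12 vs $4.4 → market A is larger by $7.6.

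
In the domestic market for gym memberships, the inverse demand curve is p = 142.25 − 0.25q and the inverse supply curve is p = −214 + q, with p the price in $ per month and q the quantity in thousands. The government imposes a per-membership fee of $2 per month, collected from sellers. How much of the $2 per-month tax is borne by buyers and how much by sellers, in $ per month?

Buyers bear $0.4 per month; sellers bear $1.6 per month.

Inverting to q(p) form: qd = 569 − 4p; qs = p + 214.
Before the tax: set 569 − 4p = p + 214 → p* = $71, q* = 285.
With the tax collected from sellers, supply shifts: qs = (p − 2) + 214.
Solving gives q = 283.4 with buyers paying $71.4 and sellers receiving $69.4 (the $2 wedge).
Burden on buyers: $0.4; on sellers: $1.6. (They sum to $2.)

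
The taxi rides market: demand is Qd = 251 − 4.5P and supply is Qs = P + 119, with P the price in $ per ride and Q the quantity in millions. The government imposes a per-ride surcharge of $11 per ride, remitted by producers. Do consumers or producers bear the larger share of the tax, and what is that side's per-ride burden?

Without the tax, 251 − 4.5P = P + 119 gives 5.5P = 132, so P* = $24 and Q* = 143.
With the tax collected from producers, supply shifts: Qs = (P − 11) + 119.
New equilibrium: consumers pay $26, producers receive $15, Q = 134. (Wedge: Pb − Ps = 11.)
Per-ride burden: consumers $2, producers $9.
Producers take the larger share because supply is less price-elastic here (demand slope 4.5 vs supply slope 1).

Producers bear the larger share: $9 per ride.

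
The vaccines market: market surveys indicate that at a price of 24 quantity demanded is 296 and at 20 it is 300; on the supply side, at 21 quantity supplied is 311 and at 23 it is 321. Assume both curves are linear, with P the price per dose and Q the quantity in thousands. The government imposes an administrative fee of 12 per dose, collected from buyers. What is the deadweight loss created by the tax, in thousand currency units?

Deadweight loss = 60 thousand.

Demand slope: (300 − 296)/(20 − 24) = -1, so Qd = 320 − P.
Supply slope: (321 − 311)/(23 − 21) = 5, so Qs = 5P + 206.
Before the tax: set 320 − P = 5P + 206 → P* = 19, Q* = 301.
With the tax collected from buyers, demand (in seller-price terms) shifts: Qd = 320 − (P + 12).
Solving gives Q = 291 with buyers paying 29 and sellers receiving 17 (the 12 wedge).
Quantity falls by |ΔQ| = |301 − 291| = 10.
DWL = ½ · t · |ΔQ| = ½ · 12 · 10 = 60.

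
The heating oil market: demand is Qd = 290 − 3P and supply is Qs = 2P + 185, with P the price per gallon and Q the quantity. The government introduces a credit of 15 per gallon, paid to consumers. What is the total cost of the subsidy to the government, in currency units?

Government outlay = 3675.

Before the subsidy: set 290 − 3P = 2P + 185 → P* = 21, Q* = 227.
With a per-unit subsidy paid to consumers, each effectively pays P − 15, so demand becomes Qd = 290 − 3(P − 15).
New equilibrium: consumers pay 15, suppliers receive 30, Q = 245. (Wedge: Pb − Ps = −15.)
Outlay = t · Q = 15 · 245 = 3675.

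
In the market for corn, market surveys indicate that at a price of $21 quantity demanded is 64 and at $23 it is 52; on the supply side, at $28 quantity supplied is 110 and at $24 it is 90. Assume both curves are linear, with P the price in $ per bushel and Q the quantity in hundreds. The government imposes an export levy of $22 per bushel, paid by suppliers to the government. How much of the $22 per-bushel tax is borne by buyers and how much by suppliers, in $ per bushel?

Buyers bear $10 per bushel; suppliers bear $12 per bushel.

Demand slope: (52 − 64)/(23 − 21) = -6, so Qd = 190 − 6P.
Supply slope: (90 − 110)/(24 − 28) = 5, so Qs = 5P − 30.
Without the tax, 190 − 6P = 5P − 30 gives 11P = 220, so P* = $20 and Q* = 70.
With the tax collected from suppliers, supply shifts: Qs = 5(P − 22) − 30.
Solving gives Q = 10 with buyers paying $30 and suppliers receiving $8 (the $22 wedge).
Burden on buyers: $10; on suppliers: $12. (They sum to $22.)
The less price-elastic side of the market bears the larger share of a per-unit tax.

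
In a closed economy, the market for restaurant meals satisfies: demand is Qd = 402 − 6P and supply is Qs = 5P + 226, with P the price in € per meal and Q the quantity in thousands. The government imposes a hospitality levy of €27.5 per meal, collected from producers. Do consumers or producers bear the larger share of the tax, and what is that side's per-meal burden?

Before the tax: set 402 − 6P = 5P + 226 → P* = €16, Q* = 306.
With the tax collected from producers, supply shifts: Qs = 5(P − 27.5) + 226.
Solving gives Q = 231 with consumers paying €28.5 and producers receiving €1 (the €27.5 wedge).
Per-meal burden: consumers €12.5, producers €15.
Producers take the larger share because supply is less price-elastic here (demand slope 6 vs supply slope 5).
The less price-elastic side of the market bears the larger share of a per-unit tax.

Producers bear the larger share: €15 per meal.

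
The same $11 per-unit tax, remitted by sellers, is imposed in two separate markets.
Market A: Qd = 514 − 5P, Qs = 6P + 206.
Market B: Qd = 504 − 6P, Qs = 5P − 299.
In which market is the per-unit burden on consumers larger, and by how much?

Market A, by $1.

Market A: pre-tax P* = $28, Q* = 374; post-tax Q = 344; per-unit burden on consumers = $6.
Market B: pre-tax P* = $73, Q* = 66; post-tax Q = 36; per-unit burden on consumers = $5.
Difference: $6 vs $5 → market A is larger by $1.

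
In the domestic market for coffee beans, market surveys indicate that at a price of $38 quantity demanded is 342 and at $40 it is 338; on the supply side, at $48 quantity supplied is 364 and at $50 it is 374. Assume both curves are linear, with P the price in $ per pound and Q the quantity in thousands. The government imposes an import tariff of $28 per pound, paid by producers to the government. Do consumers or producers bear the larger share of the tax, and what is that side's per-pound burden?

Demand slope: (338 − 342)/(40 − 38) = -2, so Qd = 418 − 2P.
Supply slope: (374 − 364)/(50 − 48) = 5, so Qs = 5P + 124.
Before the tax: set 418 − 2P = 5P + 124 → P* = $42, Q* = 334.
With the tax collected from producers, supply shifts: Qs = 5(P − 28) + 124.
Solving gives Q = 294 with consumers paying $62 and producers receiving $34 (the $28 wedge).
Per-pound burden: consumers $20, producers $8.
Consumers take the larger share because demand is less price-elastic here (demand slope 2 vs supply slope 5).

Consumers bear the larger share: $20 per pound.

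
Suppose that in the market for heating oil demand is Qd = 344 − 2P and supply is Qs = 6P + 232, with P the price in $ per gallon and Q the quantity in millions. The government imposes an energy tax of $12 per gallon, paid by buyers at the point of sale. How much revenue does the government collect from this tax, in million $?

Without the tax, 344 − 2P = 6P + 232 gives 8P = 112, so P* = $14 and Q* = 316.
With the tax collected from buyers, demand (in seller-price terms) shifts: Qd = 344 − 2(P + 12).
Solving gives Q = 298 with buyers paying $23 and producers receiving $11 (the $12 wedge).
Revenue = t · Q = 12 · 298 = $3576.

Tax revenue = $3576 million.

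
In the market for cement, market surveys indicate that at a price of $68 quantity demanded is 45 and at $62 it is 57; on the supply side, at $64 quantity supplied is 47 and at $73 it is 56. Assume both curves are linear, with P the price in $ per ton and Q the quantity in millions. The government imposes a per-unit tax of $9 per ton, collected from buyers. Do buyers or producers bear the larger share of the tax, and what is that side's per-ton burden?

Producers bear the larger share: $6 per ton.

Demand slope: (57 − 45)/(62 − 68) = -2, so Qd = 181 − 2P.
Supply slope: (56 − 47)/(73 − 64) = 1, so Qs = P − 17.
Before the tax: set 181 − 2P = P − 17 → P* = $66, Q* = 49.
With the tax collected from buyers, demand (in seller-price terms) shifts: Qd = 181 − 2(P + 9).
Solving gives Q = 43 with buyers paying $69 and producers receiving $60 (the $9 wedge).
Per-ton burden: buyers $3, producers $6.
Producers take the larger share because supply is less price-elastic here (demand slope 2 vs supply slope 1).
The less price-elastic side of the market bears the larger share of a per-unit tax.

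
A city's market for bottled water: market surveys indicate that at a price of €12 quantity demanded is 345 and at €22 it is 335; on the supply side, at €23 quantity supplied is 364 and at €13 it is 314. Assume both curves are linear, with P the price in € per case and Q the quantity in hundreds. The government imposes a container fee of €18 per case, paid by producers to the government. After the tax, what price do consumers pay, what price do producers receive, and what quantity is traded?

Consumers pay €33; producers receive €15; quantity = 324.

Demand slope: (335 − 345)/(22 − 12) = -1, so Qd = 357 − P.
Supply slope: (314 − 364)/(13 − 23) = 5, so Qs = 5P + 249.
Without the tax, 357 − P = 5P + 249 gives 6P = 108, so P* = €18 and Q* = 339.
With the tax collected from producers, supply shifts: Qs = 5(P − 18) + 249.
New equilibrium: consumers pay €33, producers receive €15, Q = 324. (Wedge: Pb − Ps = 18.)
The less price-elastic side of the market bears the larger share of a per-unit tax.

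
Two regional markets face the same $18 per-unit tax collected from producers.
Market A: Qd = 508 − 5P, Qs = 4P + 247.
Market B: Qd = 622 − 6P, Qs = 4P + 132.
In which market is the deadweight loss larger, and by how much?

Market A: pre-tax P* = $29, Q* = 363; post-tax Q = 323; deadweight loss = $360.
Market B: pre-tax P* = $49, Q* = 328; post-tax Q = 284.8; deadweight loss = $388.8.
Difference: $360 vs $388.8 → market B is larger by $28.8.

Market B, by $28.8.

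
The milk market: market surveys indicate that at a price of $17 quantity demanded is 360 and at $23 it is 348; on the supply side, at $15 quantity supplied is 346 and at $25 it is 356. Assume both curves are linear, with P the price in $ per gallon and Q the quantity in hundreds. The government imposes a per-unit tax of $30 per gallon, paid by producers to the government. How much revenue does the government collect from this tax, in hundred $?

Demand slope: (348 − 360)/(23 − 17) = -2, so Qd = 394 − 2P.
Supply slope: (356 − 346)/(25 − 15) = 1, so Qs = P + 331.
Without the tax, 394 − 2P = P + 331 gives 3P = 63, so P* = $21 and Q* = 352.
With the tax collected from producers, supply shifts: Qs = (P − 30) + 331.
New equilibrium: buyers pay $31, producers receive $1, Q = 332. (Wedge: Pb − Ps = 30.)
Revenue = t · Q = 30 · 332 = $9960.

Tax revenue = $9960 hundred.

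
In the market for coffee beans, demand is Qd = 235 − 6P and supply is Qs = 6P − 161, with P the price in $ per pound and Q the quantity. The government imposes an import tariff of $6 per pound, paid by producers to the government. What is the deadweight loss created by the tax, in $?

Deadweight loss = $54.

Before the tax: set 235 − 6P = 6P − 161 → P* = $33, Q* = 37.
With the tax collected from producers, supply shifts: Qs = 6(P − 6) − 161.
New equilibrium: consumers pay $36, producers receive $30, Q = 19. (Wedge: Pb − Ps = 6.)
Quantity falls by |ΔQ| = |37 − 19| = 18.
DWL = ½ · t · |ΔQ| = ½ · 6 · 18 = $54.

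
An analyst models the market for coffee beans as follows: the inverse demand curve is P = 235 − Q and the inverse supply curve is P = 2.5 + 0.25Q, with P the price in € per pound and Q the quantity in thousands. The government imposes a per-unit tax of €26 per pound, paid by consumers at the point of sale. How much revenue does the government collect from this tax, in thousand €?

Inverting to Q(P) form: Qd = 235 − P; Qs = 4P − 10.
Without the tax, 235 − P = 4P − 10 gives 5P = 245, so P* = €49 and Q* = 186.
With the tax collected from consumers, demand (in seller-price terms) shifts: Qd = 235 − (P + 26).
New equilibrium: consumers pay €69.8, suppliers receive €43.8, Q = 165.2. (Wedge: Pb − Ps = 26.)
Revenue = t · Q = 26 · 165.2 = €4295.2.

Tax revenue = €4295.2 thousand.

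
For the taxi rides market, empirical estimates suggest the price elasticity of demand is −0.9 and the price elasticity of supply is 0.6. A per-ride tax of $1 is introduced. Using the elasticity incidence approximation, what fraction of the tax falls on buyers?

Buyers' share ≈ 0.4.

Incidence ratio: buyers' share ≈ εs / (εs + |εd|) = 0.6 / (0.6 + 0.9) = 0.4.
Supply is the less elastic side, so buyers bear the smaller share.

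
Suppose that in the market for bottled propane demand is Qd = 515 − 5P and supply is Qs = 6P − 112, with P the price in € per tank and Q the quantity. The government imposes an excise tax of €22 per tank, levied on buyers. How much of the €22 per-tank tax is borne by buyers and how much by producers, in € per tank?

Buyers bear €12 per tank; producers bear €10 per tank.

Before the tax: set 515 − 5P = 6P − 112 → P* = €57, Q* = 230.
With the tax collected from buyers, demand (in seller-price terms) shifts: Qd = 515 − 5(P + 22).
Solving gives Q = 170 with buyers paying €69 and producers receiving €47 (the €22 wedge).
Burden on buyers: €12; on producers: €10. (They sum to €22.)
The less price-elastic side of the market bears the larger share of a per-unit tax.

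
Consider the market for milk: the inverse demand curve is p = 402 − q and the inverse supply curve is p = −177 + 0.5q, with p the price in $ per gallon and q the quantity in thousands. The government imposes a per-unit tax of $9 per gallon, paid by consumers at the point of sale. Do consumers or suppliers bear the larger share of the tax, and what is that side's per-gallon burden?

Rewrite in direct form: qd = 402 − p and qs = 2p + 354.
Without the tax, 402 − p = 2p + 354 gives 3p = 48, so p* = $16 and q* = 386.
With the tax collected from consumers, demand (in seller-price terms) shifts: qd = 402 − (p + 9).
Solving gives q = 380 with consumers paying $22 and suppliers receiving $13 (the $9 wedge).
Per-gallon burden: consumers $6, suppliers $3.
Consumers take the larger share because demand is less price-elastic here (demand slope 1 vs supply slope 2).
The less price-elastic side of the market bears the larger share of a per-unit tax.

Consumers bear the larger share: $6 per gallon.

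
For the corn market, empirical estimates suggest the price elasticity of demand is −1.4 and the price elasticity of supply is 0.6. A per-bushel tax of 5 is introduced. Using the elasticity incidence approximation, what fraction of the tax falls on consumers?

Consumers' share ≈ 0.3.

Incidence ratio: consumers' share ≈ εs / (εs + |εd|) = 0.6 / (0.6 + 1.4) = 0.3.
Supply is the less elastic side, so consumers bear the smaller share.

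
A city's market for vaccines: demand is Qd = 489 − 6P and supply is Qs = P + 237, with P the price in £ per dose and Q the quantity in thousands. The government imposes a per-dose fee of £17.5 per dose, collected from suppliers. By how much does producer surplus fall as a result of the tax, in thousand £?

Before the tax: set 489 − 6P = P + 237 → P* = £36, Q* = 273.
With the tax collected from suppliers, supply shifts: Qs = (P − 17.5) + 237.
Solving gives Q = 258 with buyers paying £38.5 and suppliers receiving £21 (the £17.5 wedge).
ΔPS is the trapezoid between Q = 258 and Q = 273 of height £15: ½ · (273 + 258) · 15 = £3982.5.

Producer surplus falls by £3982.5 thousand.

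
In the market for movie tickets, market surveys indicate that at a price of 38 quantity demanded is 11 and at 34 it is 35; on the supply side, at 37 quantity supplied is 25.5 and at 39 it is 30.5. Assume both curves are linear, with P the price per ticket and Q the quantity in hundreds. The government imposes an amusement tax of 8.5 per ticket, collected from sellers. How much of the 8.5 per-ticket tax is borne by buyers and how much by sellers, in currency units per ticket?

Buyers bear 2.5 per ticket; sellers bear 6 per ticket.

Demand slope: (35 − 11)/(34 − 38) = -6, so Qd = 239 − 6P.
Supply slope: (30.5 − 25.5)/(39 − 37) = 2.5, so Qs = 2.5P − 67.
Without the tax, 239 − 6P = 2.5P − 67 gives 8.5P = 306, so P* = 36 and Q* = 23.
With the tax collected from sellers, supply shifts: Qs = 2.5(P − 8.5) − 67.
Solving gives Q = 8 with buyers paying 38.5 and sellers receiving 30 (the 8.5 wedge).
Burden on buyers: 2.5; on sellers: 6. (They sum to 8.5.)
The less price-elastic side of the market bears the larger share of a per-unit tax.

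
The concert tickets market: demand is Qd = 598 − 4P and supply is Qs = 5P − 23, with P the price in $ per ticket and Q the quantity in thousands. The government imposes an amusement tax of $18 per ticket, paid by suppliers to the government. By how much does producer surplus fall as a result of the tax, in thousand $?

Producer surplus falls by $2416 thousand.

Before the tax: set 598 − 4P = 5P − 23 → P* = $69, Q* = 322.
With the tax collected from suppliers, supply shifts: Qs = 5(P − 18) − 23.
Solving gives Q = 282 with buyers paying $79 and suppliers receiving $61 (the $18 wedge).
ΔPS is the trapezoid between Q = 282 and Q = 322 of height $8: ½ · (322 + 282) · 8 = $2416.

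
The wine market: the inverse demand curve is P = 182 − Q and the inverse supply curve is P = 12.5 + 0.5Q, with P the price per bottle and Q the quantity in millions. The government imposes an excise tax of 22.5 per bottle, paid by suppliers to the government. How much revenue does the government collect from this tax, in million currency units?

Tax revenue = 2205 million.

Rewrite in direct form: Qd = 182 − P and Qs = 2P − 25.
Without the tax, 182 − P = 2P − 25 gives 3P = 207, so P* = 69 and Q* = 113.
With the tax collected from suppliers, supply shifts: Qs = 2(P − 22.5) − 25.
New equilibrium: consumers pay 84, suppliers receive 61.5, Q = 98. (Wedge: Pb − Ps = 22.5.)
Revenue = t · Q = 22.5 · 98 = 2205.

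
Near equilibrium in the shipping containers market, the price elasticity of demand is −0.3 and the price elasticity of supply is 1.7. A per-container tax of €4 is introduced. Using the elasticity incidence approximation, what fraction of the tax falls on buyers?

Incidence ratio: buyers' share ≈ εs / (εs + |εd|) = 1.7 / (1.7 + 0.3) = 0.85.
Supply is the more elastic side, so buyers bear the larger share.

Buyers' share ≈ 0.85.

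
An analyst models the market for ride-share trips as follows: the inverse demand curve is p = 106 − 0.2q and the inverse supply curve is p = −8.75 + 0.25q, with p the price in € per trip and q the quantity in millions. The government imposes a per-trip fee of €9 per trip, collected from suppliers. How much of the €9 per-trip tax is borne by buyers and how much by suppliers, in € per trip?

Rewrite in direct form: qd = 530 − 5p and qs = 4p + 35.
Before the tax: set 530 − 5p = 4p + 35 → p* = €55, q* = 255.
With the tax collected from suppliers, supply shifts: qs = 4(p − 9) + 35.
Solving gives q = 235 with buyers paying €59 and suppliers receiving €50 (the €9 wedge).
Burden on buyers: €4; on suppliers: €5. (They sum to €9.)
The less price-elastic side of the market bears the larger share of a per-unit tax.

Buyers bear €4 per trip; suppliers bear €5 per trip.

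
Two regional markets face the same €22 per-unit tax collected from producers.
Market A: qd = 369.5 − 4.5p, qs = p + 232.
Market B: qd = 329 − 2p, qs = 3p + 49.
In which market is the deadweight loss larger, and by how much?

Market A: pre-tax p* = €25, q* = 257; post-tax q = 239; deadweight loss = €198.
Market B: pre-tax p* = €56, q* = 217; post-tax q = 190.6; deadweight loss = €290.4.
Difference: €198 vs €290.4 → market B is larger by €92.4.

Market B, by €92.4.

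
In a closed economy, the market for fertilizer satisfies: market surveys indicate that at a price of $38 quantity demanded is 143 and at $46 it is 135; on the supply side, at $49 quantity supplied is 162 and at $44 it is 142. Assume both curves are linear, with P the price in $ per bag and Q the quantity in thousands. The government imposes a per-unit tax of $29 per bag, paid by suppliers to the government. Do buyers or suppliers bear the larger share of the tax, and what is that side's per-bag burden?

Buyers bear the larger share: $23.2 per bag.

Demand slope: (135 − 143)/(46 − 38) = -1, so Qd = 181 − P.
Supply slope: (142 − 162)/(44 − 49) = 4, so Qs = 4P − 34.
Before the tax: set 181 − P = 4P − 34 → P* = $43, Q* = 138.
With the tax collected from suppliers, supply shifts: Qs = 4(P − 29) − 34.
New equilibrium: buyers pay $66.2, suppliers receive $37.2, Q = 114.8. (Wedge: Pb − Ps = 29.)
Per-bag burden: buyers $23.2, suppliers $5.8.
Buyers take the larger share because demand is less price-elastic here (demand slope 1 vs supply slope 4).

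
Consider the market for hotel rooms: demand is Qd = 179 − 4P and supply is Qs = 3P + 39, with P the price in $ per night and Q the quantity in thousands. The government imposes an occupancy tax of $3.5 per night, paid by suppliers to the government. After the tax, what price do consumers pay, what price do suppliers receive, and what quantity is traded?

Consumers pay $21.5; suppliers receive $18; quantity = 93.

Without the tax, 179 − 4P = 3P + 39 gives 7P = 140, so P* = $20 and Q* = 99.
With the tax collected from suppliers, supply shifts: Qs = 3(P − 3.5) + 39.
New equilibrium: consumers pay $21.5, suppliers receive $18, Q = 93. (Wedge: Pb − Ps = 3.5.)
The less price-elastic side of the market bears the larger share of a per-unit tax.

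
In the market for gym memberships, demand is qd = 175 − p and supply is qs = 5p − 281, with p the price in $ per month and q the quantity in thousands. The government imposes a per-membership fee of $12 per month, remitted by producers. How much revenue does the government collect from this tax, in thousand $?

Without the tax, 175 − p = 5p − 281 gives 6p = 456, so p* = $76 and q* = 99.
With the tax collected from producers, supply shifts: qs = 5(p − 12) − 281.
New equilibrium: consumers pay $86, producers receive $74, q = 89. (Wedge: pb − ps = 12.)
Revenue = t · Q = 12 · 89 = $1068.

Tax revenue = $1068 thousand.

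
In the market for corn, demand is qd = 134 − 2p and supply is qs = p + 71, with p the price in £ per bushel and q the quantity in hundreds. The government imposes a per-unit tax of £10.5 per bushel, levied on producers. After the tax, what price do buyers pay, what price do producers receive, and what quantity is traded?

Without the tax, 134 − 2p = p + 71 gives 3p = 63, so p* = £21 and q* = 92.
With the tax collected from producers, supply shifts: qs = (p − 10.5) + 71.
New equilibrium: buyers pay £24.5, producers receive £14, q = 85. (Wedge: pb − ps = 10.5.)
The less price-elastic side of the market bears the larger share of a per-unit tax.

Buyers pay £24.5; producers receive £14; quantity = 85.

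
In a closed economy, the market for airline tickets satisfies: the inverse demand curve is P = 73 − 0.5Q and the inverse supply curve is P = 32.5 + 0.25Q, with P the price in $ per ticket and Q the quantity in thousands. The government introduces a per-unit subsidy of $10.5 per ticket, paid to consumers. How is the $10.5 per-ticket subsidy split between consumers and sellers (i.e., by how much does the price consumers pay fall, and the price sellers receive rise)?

Consumers gain $7 per ticket; sellers gain $3.5 per ticket.

Rewrite in direct form: Qd = 146 − 2P and Qs = 4P − 130.
Before the subsidy: set 146 − 2P = 4P − 130 → P* = $46, Q* = 54.
With a per-unit subsidy paid to consumers, each effectively pays P − 10.5, so demand becomes Qd = 146 − 2(P − 10.5).
New equilibrium: consumers pay $39, sellers receive $49.5, Q = 68. (Wedge: Pb − Ps = −10.5.)
Gain to consumers: $7; to sellers: $3.5. (They sum to $10.5.)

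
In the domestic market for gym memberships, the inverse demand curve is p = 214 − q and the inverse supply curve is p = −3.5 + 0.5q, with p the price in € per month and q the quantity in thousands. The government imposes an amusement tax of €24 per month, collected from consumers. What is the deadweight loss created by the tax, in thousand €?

Inverting to q(p) form: qd = 214 − p; qs = 2p + 7.
Without the tax, 214 − p = 2p + 7 gives 3p = 207, so p* = €69 and q* = 145.
With the tax collected from consumers, demand (in seller-price terms) shifts: qd = 214 − (p + 24).
Solving gives q = 129 with consumers paying €85 and suppliers receiving €61 (the €24 wedge).
Quantity falls by |ΔQ| = |145 − 129| = 16.
DWL = ½ · t · |ΔQ| = ½ · 24 · 16 = €192.

Deadweight loss = €192 thousand.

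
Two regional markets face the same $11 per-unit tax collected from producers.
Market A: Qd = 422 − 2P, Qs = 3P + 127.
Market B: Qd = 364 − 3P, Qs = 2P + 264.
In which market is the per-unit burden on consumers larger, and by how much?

Market A, by $2.2.

Market A: pre-tax P* = $59, Q* = 304; post-tax Q = 290.8; per-unit burden on consumers = $6.6.
Market B: pre-tax P* = $20, Q* = 304; post-tax Q = 290.8; per-unit burden on consumers = $4.4.
Difference: $6.6 vs $4.4 → market A is larger by $2.2.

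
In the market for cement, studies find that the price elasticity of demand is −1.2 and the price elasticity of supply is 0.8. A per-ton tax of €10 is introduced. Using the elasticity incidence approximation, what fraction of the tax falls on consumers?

Consumers' share ≈ 0.4.

Incidence ratio: consumers' share ≈ εs / (εs + |εd|) = 0.8 / (0.8 + 1.2) = 0.4.
Supply is the less elastic side, so consumers bear the smaller share.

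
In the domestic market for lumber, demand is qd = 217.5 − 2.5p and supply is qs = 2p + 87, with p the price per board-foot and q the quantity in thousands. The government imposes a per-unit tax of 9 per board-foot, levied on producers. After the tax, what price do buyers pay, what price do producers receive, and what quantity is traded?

Before the tax: set 217.5 − 2.5p = 2p + 87 → p* = 29, q* = 145.
With the tax collected from producers, supply shifts: qs = 2(p − 9) + 87.
Solving gives q = 135 with buyers paying 33 and producers receiving 24 (the 9 wedge).

Buyers pay 33; producers receive 24; quantity = 135.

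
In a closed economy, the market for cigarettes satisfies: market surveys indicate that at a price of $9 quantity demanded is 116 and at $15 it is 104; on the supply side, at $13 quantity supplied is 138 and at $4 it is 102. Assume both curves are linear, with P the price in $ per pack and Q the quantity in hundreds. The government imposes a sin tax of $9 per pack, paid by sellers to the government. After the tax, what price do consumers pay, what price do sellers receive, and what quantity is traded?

Consumers pay $14; sellers receive $5; quantity = 106.

Demand slope: (104 − 116)/(15 − 9) = -2, so Qd = 134 − 2P.
Supply slope: (102 − 138)/(4 − 13) = 4, so Qs = 4P + 86.
Without the tax, 134 − 2P = 4P + 86 gives 6P = 48, so P* = $8 and Q* = 118.
With the tax collected from sellers, supply shifts: Qs = 4(P − 9) + 86.
Solving gives Q = 106 with consumers paying $14 and sellers receiving $5 (the $9 wedge).
The less price-elastic side of the market bears the larger share of a per-unit tax.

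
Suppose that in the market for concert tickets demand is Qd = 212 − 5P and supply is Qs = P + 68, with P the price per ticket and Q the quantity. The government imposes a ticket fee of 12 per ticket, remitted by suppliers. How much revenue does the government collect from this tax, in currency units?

Tax revenue = 984.

Before the tax: set 212 − 5P = P + 68 → P* = 24, Q* = 92.
With the tax collected from suppliers, supply shifts: Qs = (P − 12) + 68.
Solving gives Q = 82 with consumers paying 26 and suppliers receiving 14 (the 12 wedge).
Revenue = t · Q = 12 · 82 = 984.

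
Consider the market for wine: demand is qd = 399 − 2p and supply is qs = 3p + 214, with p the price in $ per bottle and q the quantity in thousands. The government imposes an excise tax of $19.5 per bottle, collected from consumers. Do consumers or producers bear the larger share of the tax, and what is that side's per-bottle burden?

Consumers bear the larger share: $11.7 per bottle.

Before the tax: set 399 − 2p = 3p + 214 → p* = $37, q* = 325.
With the tax collected from consumers, demand (in seller-price terms) shifts: qd = 399 − 2(p + 19.5).
Solving gives q = 301.6 with consumers paying $48.7 and producers receiving $29.2 (the $19.5 wedge).
Per-bottle burden: consumers $11.7, producers $7.8.
Consumers take the larger share because demand is less price-elastic here (demand slope 2 vs supply slope 3).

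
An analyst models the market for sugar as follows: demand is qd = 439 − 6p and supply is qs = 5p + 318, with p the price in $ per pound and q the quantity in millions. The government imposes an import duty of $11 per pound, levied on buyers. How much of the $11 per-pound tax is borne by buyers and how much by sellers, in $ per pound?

Before the tax: set 439 − 6p = 5p + 318 → p* = $11, q* = 373.
With the tax collected from buyers, demand (in seller-price terms) shifts: qd = 439 − 6(p + 11).
Solving gives q = 343 with buyers paying $16 and sellers receiving $5 (the $11 wedge).
Burden on buyers: $5; on sellers: $6. (They sum to $11.)

Buyers bear $5 per pound; sellers bear $6 per pound.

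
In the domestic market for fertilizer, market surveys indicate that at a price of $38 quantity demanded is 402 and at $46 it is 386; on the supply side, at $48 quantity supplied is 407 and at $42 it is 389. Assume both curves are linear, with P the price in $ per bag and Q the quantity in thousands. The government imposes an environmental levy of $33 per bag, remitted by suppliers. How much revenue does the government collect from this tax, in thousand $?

Tax revenue = $11629.2 thousand.

Demand slope: (386 − 402)/(46 − 38) = -2, so Qd = 478 − 2P.
Supply slope: (389 − 407)/(42 − 48) = 3, so Qs = 3P + 263.
Without the tax, 478 − 2P = 3P + 263 gives 5P = 215, so P* = $43 and Q* = 392.
With the tax collected from suppliers, supply shifts: Qs = 3(P − 33) + 263.
New equilibrium: buyers pay $62.8, suppliers receive $29.8, Q = 352.4. (Wedge: Pb − Ps = 33.)
Revenue = t · Q = 33 · 352.4 = $11629.2.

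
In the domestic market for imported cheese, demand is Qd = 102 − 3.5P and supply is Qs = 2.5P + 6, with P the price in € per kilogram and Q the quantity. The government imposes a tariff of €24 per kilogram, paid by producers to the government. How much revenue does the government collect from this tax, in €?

Before the tax: set 102 − 3.5P = 2.5P + 6 → P* = €16, Q* = 46.
With the tax collected from producers, supply shifts: Qs = 2.5(P − 24) + 6.
Solving gives Q = 11 with consumers paying €26 and producers receiving €2 (the €24 wedge).
Revenue = t · Q = 24 · 11 = €264.

Tax revenue = €264.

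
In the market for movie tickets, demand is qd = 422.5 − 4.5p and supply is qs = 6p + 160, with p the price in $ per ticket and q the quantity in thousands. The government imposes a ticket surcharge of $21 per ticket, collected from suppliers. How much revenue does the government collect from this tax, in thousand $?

Tax revenue = $5376 thousand.

Without the tax, 422.5 − 4.5p = 6p + 160 gives 10.5p = 262.5, so p* = $25 and q* = 310.
With the tax collected from suppliers, supply shifts: qs = 6(p − 21) + 160.
New equilibrium: consumers pay $37, suppliers receive $16, q = 256. (Wedge: pb − ps = 21.)
Revenue = t · Q = 21 · 256 = $5376.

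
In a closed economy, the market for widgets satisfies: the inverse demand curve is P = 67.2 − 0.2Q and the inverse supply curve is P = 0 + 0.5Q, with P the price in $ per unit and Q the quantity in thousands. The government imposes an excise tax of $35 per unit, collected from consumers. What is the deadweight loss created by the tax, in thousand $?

Inverting to Q(P) form: Qd = 336 − 5P; Qs = 2P.
Without the tax, 336 − 5P = 2P gives 7P = 336, so P* = $48 and Q* = 96.
With the tax collected from consumers, demand (in seller-price terms) shifts: Qd = 336 − 5(P + 35).
Solving gives Q = 46 with consumers paying $58 and sellers receiving $23 (the $35 wedge).
Quantity falls by |ΔQ| = |96 − 46| = 50.
DWL = ½ · t · |ΔQ| = ½ · 35 · 50 = $875.

Deadweight loss = $875 thousand.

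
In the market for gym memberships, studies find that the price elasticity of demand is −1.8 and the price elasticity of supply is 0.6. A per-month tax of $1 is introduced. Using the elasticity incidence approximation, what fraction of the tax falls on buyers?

Incidence ratio: buyers' share ≈ εs / (εs + |εd|) = 0.6 / (0.6 + 1.8) = 0.25.
Supply is the less elastic side, so buyers bear the smaller share.

Buyers' share ≈ 0.25.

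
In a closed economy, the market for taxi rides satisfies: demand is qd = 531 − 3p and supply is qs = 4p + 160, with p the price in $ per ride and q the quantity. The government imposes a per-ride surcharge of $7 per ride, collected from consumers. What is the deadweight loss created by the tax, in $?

Deadweight loss = $42.

Without the tax, 531 − 3p = 4p + 160 gives 7p = 371, so p* = $53 and q* = 372.
With the tax collected from consumers, demand (in seller-price terms) shifts: qd = 531 − 3(p + 7).
Solving gives q = 360 with consumers paying $57 and suppliers receiving $50 (the $7 wedge).
Quantity falls by |ΔQ| = |372 − 360| = 12.
DWL = ½ · t · |ΔQ| = ½ · 7 · 12 = $42.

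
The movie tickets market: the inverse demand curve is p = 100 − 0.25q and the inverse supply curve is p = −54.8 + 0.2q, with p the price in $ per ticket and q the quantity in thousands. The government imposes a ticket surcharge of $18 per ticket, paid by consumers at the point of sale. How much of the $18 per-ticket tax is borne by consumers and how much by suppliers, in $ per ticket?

Rewrite in direct form: qd = 400 − 4p and qs = 5p + 274.
Without the tax, 400 − 4p = 5p + 274 gives 9p = 126, so p* = $14 and q* = 344.
With the tax collected from consumers, demand (in seller-price terms) shifts: qd = 400 − 4(p + 18).
New equilibrium: consumers pay $24, suppliers receive $6, q = 304. (Wedge: pb − ps = 18.)
Burden on consumers: $10; on suppliers: $8. (They sum to $18.)
The less price-elastic side of the market bears the larger share of a per-unit tax.

Consumers bear $10 per ticket; suppliers bear $8 per ticket.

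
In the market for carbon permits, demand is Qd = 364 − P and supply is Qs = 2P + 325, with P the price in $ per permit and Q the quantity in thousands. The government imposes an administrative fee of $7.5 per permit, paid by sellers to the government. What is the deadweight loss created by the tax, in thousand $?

Without the tax, 364 − P = 2P + 325 gives 3P = 39, so P* = $13 and Q* = 351.
With the tax collected from sellers, supply shifts: Qs = 2(P − 7.5) + 325.
New equilibrium: consumers pay $18, sellers receive $10.5, Q = 346. (Wedge: Pb − Ps = 7.5.)
Quantity falls by |ΔQ| = |351 − 346| = 5.
DWL = ½ · t · |ΔQ| = ½ · 7.5 · 5 = $18.75.

Deadweight loss = $18.75 thousand.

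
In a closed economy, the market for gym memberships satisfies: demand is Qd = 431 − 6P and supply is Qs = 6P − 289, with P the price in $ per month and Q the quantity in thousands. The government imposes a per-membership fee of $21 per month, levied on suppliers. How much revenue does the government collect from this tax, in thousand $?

Without the tax, 431 − 6P = 6P − 289 gives 12P = 720, so P* = $60 and Q* = 71.
With the tax collected from suppliers, supply shifts: Qs = 6(P − 21) − 289.
Solving gives Q = 8 with buyers paying $70.5 and suppliers receiving $49.5 (the $21 wedge).
Revenue = t · Q = 21 · 8 = $168.

Tax revenue = $168 thousand.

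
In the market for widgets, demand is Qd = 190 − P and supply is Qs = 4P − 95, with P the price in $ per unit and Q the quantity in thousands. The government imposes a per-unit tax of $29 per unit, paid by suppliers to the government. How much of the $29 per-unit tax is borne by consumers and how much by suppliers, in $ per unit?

Consumers bear $23.2 per unit; suppliers bear $5.8 per unit.

Before the tax: set 190 − P = 4P − 95 → P* = $57, Q* = 133.
With the tax collected from suppliers, supply shifts: Qs = 4(P − 29) − 95.
Solving gives Q = 109.8 with consumers paying $80.2 and suppliers receiving $51.2 (the $29 wedge).
Burden on consumers: $23.2; on suppliers: $5.8. (They sum to $29.)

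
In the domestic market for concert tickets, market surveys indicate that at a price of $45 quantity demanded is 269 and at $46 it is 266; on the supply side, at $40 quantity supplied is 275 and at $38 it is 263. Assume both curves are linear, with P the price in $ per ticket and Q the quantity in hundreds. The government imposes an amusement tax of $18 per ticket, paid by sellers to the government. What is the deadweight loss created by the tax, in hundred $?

Deadweight loss = $324 hundred.

Demand slope: (266 − 269)/(46 − 45) = -3, so Qd = 404 − 3P.
Supply slope: (263 − 275)/(38 − 40) = 6, so Qs = 6P + 35.
Before the tax: set 404 − 3P = 6P + 35 → P* = $41, Q* = 281.
With the tax collected from sellers, supply shifts: Qs = 6(P − 18) + 35.
Solving gives Q = 245 with consumers paying $53 and sellers receiving $35 (the $18 wedge).
Quantity falls by |ΔQ| = |281 − 245| = 36.
DWL = ½ · t · |ΔQ| = ½ · 18 · 36 = $324.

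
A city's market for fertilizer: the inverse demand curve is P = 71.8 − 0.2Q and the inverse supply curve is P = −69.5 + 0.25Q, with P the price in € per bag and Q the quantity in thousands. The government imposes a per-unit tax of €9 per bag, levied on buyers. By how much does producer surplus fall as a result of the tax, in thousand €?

Inverting to Q(P) form: Qd = 359 − 5P; Qs = 4P + 278.
Without the tax, 359 − 5P = 4P + 278 gives 9P = 81, so P* = €9 and Q* = 314.
With the tax collected from buyers, demand (in seller-price terms) shifts: Qd = 359 − 5(P + 9).
New equilibrium: buyers pay €13, sellers receive €4, Q = 294. (Wedge: Pb − Ps = 9.)
ΔPS is the trapezoid between Q = 294 and Q = 314 of height €5: ½ · (314 + 294) · 5 = €1520.

Producer surplus falls by €1520 thousand.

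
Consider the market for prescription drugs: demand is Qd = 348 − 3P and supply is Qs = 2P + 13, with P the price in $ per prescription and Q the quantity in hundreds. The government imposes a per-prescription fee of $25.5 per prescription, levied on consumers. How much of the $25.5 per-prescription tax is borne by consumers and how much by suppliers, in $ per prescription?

Consumers bear $10.2 per prescription; suppliers bear $15.3 per prescription.

Before the tax: set 348 − 3P = 2P + 13 → P* = $67, Q* = 147.
With the tax collected from consumers, demand (in seller-price terms) shifts: Qd = 348 − 3(P + 25.5).
Solving gives Q = 116.4 with consumers paying $77.2 and suppliers receiving $51.7 (the $25.5 wedge).
Burden on consumers: $10.2; on suppliers: $15.3. (They sum to $25.5.)
The less price-elastic side of the market bears the larger share of a per-unit tax.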